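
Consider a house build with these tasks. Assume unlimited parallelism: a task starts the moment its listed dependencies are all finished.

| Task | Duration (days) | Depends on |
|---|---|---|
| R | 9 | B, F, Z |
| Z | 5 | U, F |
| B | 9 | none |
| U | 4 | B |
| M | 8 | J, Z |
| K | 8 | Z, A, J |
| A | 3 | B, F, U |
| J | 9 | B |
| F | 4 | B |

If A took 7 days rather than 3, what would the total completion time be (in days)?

The binding path is B→U→Z→R = 9+4+5+9 = 27; finish at 27 days.
The longest path through A is only 24 days, so A has float 3.
New critical path: B→U→A→K = 9+4+7+8 = 28 ⇒ 28 days.

28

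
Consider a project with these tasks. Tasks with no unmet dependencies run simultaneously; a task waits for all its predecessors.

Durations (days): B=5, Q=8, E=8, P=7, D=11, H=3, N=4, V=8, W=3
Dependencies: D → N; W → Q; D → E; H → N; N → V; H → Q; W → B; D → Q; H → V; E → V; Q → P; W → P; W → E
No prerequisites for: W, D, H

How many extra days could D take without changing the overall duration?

0

D→E→V = 11+8+8 = 27 sets the makespan at 27 days.
The longest chain containing D totals 27 days.
Slack of D = 0 − 0 = 0 days.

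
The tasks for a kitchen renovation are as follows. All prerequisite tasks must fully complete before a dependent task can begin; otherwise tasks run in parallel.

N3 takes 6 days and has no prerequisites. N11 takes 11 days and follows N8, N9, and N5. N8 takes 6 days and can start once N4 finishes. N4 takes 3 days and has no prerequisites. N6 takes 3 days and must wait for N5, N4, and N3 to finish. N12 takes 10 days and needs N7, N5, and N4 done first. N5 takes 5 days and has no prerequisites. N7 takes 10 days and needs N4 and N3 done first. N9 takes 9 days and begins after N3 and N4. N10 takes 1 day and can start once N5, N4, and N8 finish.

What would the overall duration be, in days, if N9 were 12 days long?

29

As given, the longest chain is N3→N9→N11 = 6+9+11 = 26, so the finish is 26 days.
Since N9 is critical, the +3 change carries straight to that chain (now 29 days).
No other chain overtakes it, so the finish is 29 days.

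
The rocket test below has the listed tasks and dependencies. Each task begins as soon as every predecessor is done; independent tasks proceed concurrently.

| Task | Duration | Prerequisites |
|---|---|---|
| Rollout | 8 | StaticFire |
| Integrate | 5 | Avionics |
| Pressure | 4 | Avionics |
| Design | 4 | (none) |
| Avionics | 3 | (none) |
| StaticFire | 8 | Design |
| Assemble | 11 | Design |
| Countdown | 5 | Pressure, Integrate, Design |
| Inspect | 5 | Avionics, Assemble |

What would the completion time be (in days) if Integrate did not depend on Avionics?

Original critical path: Design→Assemble→Inspect = 4+11+5 = 20 ⇒ 20 days.
Without Avionics→Integrate, Integrate's earliest start moves from 3 to 0.
New critical path: Design→Assemble→Inspect = 4+11+5 = 20 ⇒ 20 days.

20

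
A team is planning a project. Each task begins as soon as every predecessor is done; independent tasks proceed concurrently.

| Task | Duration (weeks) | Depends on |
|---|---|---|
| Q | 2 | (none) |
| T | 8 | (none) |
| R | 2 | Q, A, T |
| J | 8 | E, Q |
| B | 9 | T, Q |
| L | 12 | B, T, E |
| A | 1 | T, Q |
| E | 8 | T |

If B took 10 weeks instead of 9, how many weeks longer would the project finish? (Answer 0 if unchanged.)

1

As given, the longest chain is T→B→L = 8+9+12 = 29, so the finish is 29 weeks.
B is on the critical path; changing it to 10 makes that path 30 weeks.
The critical path is still T→B→L; finish is now 30 weeks.
Change in finish: 30 − 29 = +1 weeks.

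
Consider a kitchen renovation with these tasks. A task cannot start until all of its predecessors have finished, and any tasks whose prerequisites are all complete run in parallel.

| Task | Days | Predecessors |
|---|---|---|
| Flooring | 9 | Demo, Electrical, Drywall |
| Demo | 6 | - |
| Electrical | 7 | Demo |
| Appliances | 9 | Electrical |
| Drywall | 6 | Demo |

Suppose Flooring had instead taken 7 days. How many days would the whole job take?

Critical path before the change: Demo→Electrical→Flooring = 6+7+9 = 22 giving 22 days.
Flooring lies on that path, so at 7 days the path becomes 20 days.
The binding chain switches to Demo→Electrical→Appliances = 6+7+9 = 22; finish 22 days.

22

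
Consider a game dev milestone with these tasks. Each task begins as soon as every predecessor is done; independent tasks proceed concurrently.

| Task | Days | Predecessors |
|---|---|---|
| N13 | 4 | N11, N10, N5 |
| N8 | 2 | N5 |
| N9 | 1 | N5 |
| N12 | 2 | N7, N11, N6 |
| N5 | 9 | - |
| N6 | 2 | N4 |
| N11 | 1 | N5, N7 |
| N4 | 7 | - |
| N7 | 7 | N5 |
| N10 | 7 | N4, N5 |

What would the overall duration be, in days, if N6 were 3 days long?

The binding path is N5→N7→N11→N13 = 9+7+1+4 = 21; finish at 21 days.
The longest path through N6 is only 11 days, so N6 has float 10.
No other chain overtakes it, so the finish is 21 days.

21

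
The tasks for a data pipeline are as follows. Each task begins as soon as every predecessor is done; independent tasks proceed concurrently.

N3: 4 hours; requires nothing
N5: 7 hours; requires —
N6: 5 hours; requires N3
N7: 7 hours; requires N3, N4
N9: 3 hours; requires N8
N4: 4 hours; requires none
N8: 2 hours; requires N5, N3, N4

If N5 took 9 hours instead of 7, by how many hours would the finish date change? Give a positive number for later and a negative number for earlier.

Baseline: N5→N8→N9 = 7+2+3 = 12 → 12 hours.
N5 lies on that path, so at 9 hours the path becomes 14 hours.
No other chain overtakes it, so the finish is 14 hours.
Change in finish: 14 − 12 = +2 hours.

2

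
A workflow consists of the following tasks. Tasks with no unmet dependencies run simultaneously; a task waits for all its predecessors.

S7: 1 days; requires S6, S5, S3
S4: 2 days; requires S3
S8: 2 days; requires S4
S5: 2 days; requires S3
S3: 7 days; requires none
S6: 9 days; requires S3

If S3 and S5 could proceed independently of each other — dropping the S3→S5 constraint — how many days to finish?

17

With the dependency in place, S3→S6→S7 = 7+9+1 = 17 sets the finish at 17 days.
Without S3→S5, S5's earliest start moves from 7 to 0.
New critical path: S3→S6→S7 = 7+9+1 = 17 ⇒ 17 days.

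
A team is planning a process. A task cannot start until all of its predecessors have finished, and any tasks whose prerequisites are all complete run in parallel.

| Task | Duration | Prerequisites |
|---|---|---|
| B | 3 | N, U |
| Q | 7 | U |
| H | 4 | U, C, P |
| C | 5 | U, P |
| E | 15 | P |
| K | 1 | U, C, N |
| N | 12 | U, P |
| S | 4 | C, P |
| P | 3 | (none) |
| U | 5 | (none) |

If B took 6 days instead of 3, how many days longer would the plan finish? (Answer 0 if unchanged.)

As given, the longest chain is U→N→B = 5+12+3 = 20, so the finish is 20 days.
B is on the critical path; changing it to 6 makes that path 23 days.
That remains the longest chain; total 23 days.
Change in finish: 23 − 20 = +3 days.

3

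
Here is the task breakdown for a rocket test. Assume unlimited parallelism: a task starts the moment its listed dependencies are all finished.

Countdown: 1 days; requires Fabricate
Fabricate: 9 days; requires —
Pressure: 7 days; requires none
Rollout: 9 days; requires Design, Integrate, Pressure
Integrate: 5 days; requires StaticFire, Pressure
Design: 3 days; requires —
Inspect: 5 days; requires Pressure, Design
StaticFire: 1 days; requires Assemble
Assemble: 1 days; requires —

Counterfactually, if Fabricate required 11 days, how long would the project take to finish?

As given, the longest chain is Pressure→Integrate→Rollout = 7+5+9 = 21, so the finish is 21 days.
Fabricate is off the critical path — its longest chain is 10 days, giving 11 of slack.
No other chain overtakes it, so the finish is 21 days.

21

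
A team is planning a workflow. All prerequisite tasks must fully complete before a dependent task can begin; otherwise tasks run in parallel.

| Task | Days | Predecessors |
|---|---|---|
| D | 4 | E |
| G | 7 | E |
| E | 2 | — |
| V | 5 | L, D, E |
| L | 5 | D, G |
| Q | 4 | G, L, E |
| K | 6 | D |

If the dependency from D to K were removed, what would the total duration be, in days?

Before: longest chain E→G→L→V = 2+7+5+5 = 19, finish 19.
Without D→K, K's earliest start moves from 6 to 0.
The longest chain is now E→G→L→V = 2+7+5+5 = 19, so the schedule takes 19 days.

19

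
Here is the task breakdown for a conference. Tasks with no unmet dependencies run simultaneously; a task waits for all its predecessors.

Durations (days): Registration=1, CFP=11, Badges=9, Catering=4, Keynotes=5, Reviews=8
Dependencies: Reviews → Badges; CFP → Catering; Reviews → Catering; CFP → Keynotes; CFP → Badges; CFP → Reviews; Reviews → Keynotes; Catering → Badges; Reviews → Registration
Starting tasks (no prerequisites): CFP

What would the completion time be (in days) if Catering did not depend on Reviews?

With the dependency in place, CFP→Reviews→Catering→Badges = 11+8+4+9 = 32 sets the finish at 32 days.
Without Reviews→Catering, Catering's earliest start moves from 19 to 11.
The longest chain is now CFP→Reviews→Badges = 11+8+9 = 28, so the project takes 28 days.

28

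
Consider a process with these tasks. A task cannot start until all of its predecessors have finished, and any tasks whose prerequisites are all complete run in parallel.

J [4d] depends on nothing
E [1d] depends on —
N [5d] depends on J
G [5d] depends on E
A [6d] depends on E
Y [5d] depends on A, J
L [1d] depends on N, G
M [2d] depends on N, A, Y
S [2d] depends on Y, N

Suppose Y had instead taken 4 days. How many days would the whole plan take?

As given, the longest chain is E→A→Y→M = 1+6+5+2 = 14, so the finish is 14 days.
Since Y is critical, the -1 change carries straight to that chain (now 13 days).
That remains the longest chain; total 13 days.

13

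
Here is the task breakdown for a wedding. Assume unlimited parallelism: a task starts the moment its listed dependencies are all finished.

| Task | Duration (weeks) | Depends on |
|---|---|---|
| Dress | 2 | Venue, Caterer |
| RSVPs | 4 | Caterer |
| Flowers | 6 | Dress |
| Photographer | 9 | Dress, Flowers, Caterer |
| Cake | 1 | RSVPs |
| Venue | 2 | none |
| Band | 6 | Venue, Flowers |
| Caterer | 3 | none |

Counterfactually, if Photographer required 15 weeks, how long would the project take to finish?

26

Actual critical path: Caterer→Dress→Flowers→Photographer = 3+2+6+9 = 20 ⇒ 20 weeks.
Photographer is on the critical path; changing it to 15 makes that path 26 weeks.
That remains the longest chain; total 26 weeks.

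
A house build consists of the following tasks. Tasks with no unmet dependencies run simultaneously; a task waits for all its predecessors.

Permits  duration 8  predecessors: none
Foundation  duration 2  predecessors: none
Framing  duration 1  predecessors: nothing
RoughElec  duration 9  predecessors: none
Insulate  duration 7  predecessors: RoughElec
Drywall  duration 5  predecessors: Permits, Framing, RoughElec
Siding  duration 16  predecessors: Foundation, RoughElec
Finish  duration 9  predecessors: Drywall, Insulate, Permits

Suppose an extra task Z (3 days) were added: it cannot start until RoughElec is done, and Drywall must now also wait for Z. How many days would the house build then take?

26

Originally the house build takes 25 days.
With Z inserted, Drywall now waits for max(Permits, Framing, RoughElec, Z).
New critical path: RoughElec→Z→Drywall→Finish = 9+3+5+9 = 26 ⇒ 26 days.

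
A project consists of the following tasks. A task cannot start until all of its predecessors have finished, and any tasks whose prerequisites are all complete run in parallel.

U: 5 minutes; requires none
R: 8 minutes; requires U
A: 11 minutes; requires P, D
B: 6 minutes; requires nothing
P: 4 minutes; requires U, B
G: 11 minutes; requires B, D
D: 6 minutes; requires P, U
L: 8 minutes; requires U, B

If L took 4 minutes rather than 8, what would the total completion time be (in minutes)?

27

As given, the longest chain is B→P→D→G = 6+4+6+11 = 27, so the finish is 27 minutes.
The longest path through L is only 14 minutes, so L has float 13.
No other chain overtakes it, so the finish is 27 minutes.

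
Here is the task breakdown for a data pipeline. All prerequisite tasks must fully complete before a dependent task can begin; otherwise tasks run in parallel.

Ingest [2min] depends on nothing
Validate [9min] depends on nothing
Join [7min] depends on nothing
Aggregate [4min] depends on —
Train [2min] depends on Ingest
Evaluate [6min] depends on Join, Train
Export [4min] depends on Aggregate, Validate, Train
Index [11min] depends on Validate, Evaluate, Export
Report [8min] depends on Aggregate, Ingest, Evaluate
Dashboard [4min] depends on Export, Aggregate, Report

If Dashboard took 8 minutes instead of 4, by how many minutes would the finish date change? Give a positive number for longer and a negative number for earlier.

The binding path is Join→Evaluate→Report→Dashboard = 7+6+8+4 = 25; finish at 25 minutes.
Dashboard is on the critical path; changing it to 8 makes that path 29 minutes.
No other chain overtakes it, so the finish is 29 minutes.
Change in finish: 29 − 25 = +4 minutes.

4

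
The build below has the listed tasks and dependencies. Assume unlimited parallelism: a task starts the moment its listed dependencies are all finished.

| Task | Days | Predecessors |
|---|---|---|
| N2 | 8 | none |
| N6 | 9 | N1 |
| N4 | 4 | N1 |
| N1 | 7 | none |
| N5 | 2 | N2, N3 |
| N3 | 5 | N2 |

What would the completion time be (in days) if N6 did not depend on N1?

15

Original critical path: N1→N6 = 7+9 = 16 ⇒ 16 days.
Without N1→N6, N6's earliest start moves from 7 to 0.
New critical path: N2→N3→N5 = 8+5+2 = 15 ⇒ 15 days.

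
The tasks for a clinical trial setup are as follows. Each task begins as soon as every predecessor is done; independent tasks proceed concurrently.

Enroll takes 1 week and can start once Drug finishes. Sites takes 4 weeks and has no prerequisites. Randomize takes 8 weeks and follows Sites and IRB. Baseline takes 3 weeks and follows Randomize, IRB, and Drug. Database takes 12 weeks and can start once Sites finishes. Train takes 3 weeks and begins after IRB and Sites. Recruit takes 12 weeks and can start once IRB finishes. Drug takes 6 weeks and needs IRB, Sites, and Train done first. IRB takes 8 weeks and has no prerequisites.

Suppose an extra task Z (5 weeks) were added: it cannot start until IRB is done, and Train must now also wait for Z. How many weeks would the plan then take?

25

Originally the plan takes 20 weeks.
With Z inserted, Train now waits for max(IRB, Sites, Z).
New critical path: IRB→Z→Train→Drug→Baseline = 8+5+3+6+3 = 25 ⇒ 25 weeks.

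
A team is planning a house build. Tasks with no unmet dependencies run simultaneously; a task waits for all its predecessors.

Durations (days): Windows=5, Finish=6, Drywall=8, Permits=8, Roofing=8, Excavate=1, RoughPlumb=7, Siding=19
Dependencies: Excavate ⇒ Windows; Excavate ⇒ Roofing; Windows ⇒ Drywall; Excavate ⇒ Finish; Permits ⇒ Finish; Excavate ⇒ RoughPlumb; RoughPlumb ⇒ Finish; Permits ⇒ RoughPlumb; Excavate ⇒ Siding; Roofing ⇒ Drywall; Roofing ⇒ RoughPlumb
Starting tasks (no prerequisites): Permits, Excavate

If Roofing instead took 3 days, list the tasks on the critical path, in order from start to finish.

Permits, RoughPlumb, Finish

As given, the longest chain is Excavate→Roofing→RoughPlumb→Finish = 1+8+7+6 = 22, so the finish is 22 days.
Roofing is on the critical path; changing it to 3 makes that path 17 days.
The binding chain switches to Permits→RoughPlumb→Finish = 8+7+6 = 21; finish 21 days.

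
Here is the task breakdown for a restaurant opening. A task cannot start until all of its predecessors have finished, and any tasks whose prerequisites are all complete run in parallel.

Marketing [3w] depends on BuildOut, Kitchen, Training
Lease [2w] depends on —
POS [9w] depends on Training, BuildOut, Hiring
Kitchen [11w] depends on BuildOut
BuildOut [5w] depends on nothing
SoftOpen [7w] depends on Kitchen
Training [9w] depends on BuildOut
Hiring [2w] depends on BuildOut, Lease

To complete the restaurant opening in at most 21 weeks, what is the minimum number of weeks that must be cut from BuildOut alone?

2

Current finish: 23 weeks; target: 21.
BuildOut is on every critical path, so each week cut from BuildOut cuts the finish by one (this holds down to a finish of 19).
Need 23 − 21 = 2 weeks off BuildOut → BuildOut becomes 3 weeks, finish becomes 21.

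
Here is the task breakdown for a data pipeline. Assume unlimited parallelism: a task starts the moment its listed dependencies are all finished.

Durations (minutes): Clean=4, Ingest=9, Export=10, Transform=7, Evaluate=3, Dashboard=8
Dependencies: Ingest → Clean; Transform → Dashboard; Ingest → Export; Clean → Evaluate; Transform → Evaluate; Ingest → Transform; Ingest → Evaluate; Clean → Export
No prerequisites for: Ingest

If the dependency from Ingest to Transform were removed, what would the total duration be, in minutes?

Original critical path: Ingest→Transform→Dashboard = 9+7+8 = 24 ⇒ 24 minutes.
Without Ingest→Transform, Transform's earliest start moves from 9 to 0.
The longest chain is now Ingest→Clean→Export = 9+4+10 = 23, so the job takes 23 minutes.

23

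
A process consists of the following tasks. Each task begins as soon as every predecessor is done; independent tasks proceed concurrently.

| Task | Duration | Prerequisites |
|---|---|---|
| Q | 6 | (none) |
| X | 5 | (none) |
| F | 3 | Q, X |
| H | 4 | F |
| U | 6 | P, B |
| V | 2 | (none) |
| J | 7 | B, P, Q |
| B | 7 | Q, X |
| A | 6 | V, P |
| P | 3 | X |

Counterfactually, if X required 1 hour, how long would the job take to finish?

20

Actual critical path: Q→B→J = 6+7+7 = 20 ⇒ 20 hours.
The longest path through X is only 19 hours, so X has float 1.
No other chain overtakes it, so the finish is 20 hours.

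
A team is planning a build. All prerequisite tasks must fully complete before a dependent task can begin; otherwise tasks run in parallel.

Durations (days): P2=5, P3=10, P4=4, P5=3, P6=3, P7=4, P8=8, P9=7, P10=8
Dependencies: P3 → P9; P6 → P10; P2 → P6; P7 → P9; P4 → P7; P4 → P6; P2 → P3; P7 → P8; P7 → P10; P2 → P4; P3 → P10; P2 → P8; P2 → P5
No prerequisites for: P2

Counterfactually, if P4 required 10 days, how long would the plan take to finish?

27

Actual critical path: P2→P3→P10 = 5+10+8 = 23 ⇒ 23 days.
P4 has 2 days of float (longest path through it is 21).
New critical path: P2→P4→P7→P8 = 5+10+4+8 = 27 ⇒ 27 days.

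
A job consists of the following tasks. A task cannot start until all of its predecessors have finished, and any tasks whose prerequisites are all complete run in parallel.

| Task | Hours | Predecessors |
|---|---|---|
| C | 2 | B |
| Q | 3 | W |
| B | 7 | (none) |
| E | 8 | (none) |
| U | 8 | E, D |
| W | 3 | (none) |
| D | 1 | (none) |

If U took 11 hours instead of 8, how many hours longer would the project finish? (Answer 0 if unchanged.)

Baseline: E→U = 8+8 = 16 → 16 hours.
U is on the critical path; changing it to 11 makes that path 19 hours.
No other chain overtakes it, so the finish is 19 hours.
Change in finish: 19 − 16 = +3 hours.

3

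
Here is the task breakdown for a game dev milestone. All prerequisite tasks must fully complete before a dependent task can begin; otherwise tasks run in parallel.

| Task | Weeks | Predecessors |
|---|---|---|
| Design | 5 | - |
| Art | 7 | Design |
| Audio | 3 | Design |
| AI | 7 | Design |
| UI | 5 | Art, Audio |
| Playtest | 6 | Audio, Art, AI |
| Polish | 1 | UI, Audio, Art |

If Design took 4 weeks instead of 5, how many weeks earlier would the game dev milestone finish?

1

Actual critical path: Design→Art→UI→Polish = 5+7+5+1 = 18 ⇒ 18 weeks.
Design is on the critical path; changing it to 4 makes that path 17 weeks.
The critical path is still Design→Art→UI→Polish; finish is now 17 weeks.
Change in finish: 17 − 18 = -1 weeks.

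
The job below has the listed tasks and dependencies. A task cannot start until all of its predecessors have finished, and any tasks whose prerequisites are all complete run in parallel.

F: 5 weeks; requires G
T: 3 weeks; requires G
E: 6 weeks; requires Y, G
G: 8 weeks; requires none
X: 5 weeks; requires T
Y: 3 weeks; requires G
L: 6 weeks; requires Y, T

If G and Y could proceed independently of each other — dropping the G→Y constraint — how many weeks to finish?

Original critical path: G→T→L = 8+3+6 = 17 ⇒ 17 weeks.
Without G→Y, Y's earliest start moves from 8 to 0.
New critical path: G→T→L = 8+3+6 = 17 ⇒ 17 weeks.

17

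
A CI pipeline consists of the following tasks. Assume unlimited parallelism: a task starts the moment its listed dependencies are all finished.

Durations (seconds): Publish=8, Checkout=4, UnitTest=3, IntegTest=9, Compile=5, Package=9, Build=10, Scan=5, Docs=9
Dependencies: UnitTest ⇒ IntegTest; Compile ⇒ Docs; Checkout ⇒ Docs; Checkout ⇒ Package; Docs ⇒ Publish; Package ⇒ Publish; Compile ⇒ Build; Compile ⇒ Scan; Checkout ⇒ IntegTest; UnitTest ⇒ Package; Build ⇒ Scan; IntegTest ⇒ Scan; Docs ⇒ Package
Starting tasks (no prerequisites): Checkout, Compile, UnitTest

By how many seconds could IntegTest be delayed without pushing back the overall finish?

13

Critical path: Compile→Docs→Package→Publish = 5+9+9+8 = 31, so the finish is 31 seconds.
The longest chain containing IntegTest totals 18 seconds.
So IntegTest can slip 26 − 13 = 13 seconds.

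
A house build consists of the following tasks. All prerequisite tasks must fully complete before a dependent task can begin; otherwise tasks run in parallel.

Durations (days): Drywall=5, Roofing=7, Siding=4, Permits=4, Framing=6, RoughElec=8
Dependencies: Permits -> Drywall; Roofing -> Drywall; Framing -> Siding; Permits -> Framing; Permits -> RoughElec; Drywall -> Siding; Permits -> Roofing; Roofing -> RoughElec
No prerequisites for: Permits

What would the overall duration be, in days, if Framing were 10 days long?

As given, the longest chain is Permits→Roofing→Drywall→Siding = 4+7+5+4 = 20, so the finish is 20 days.
Framing has 6 days of float (longest path through it is 14).
No other chain overtakes it, so the finish is 20 days.

20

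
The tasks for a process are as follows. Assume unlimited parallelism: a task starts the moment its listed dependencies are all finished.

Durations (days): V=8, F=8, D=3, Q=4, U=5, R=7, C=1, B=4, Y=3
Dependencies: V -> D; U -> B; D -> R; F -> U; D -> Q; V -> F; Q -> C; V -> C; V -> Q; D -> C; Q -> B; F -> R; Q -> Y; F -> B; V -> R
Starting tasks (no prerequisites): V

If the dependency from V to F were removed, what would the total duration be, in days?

19

With the dependency in place, V→F→U→B = 8+8+5+4 = 25 sets the finish at 25 days.
Without V→F, F's earliest start moves from 8 to 0.
New critical path: V→D→Q→B = 8+3+4+4 = 19 ⇒ 19 days.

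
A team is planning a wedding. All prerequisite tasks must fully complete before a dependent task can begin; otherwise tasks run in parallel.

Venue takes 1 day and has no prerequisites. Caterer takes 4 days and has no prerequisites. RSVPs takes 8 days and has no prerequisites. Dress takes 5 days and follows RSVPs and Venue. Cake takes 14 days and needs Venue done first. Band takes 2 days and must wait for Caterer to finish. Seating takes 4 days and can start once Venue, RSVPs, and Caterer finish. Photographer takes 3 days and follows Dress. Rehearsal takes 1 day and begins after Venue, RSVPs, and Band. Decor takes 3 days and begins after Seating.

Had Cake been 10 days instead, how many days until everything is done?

16

Baseline: RSVPs→Dress→Photographer = 8+5+3 = 16 → 16 days.
Cake is off the critical path — its longest chain is 15 days, giving 1 of slack.
No other chain overtakes it, so the finish is 16 days.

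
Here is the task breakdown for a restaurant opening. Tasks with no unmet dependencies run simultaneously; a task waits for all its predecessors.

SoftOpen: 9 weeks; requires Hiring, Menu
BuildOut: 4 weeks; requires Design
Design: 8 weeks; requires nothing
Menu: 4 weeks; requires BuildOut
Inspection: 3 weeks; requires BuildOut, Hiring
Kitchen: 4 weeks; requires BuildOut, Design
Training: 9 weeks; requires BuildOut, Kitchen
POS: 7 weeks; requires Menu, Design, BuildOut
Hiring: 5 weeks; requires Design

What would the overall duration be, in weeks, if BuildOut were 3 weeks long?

24

As given, the longest chain is Design→BuildOut→Kitchen→Training = 8+4+4+9 = 25, so the finish is 25 weeks.
BuildOut is on the critical path; changing it to 3 makes that path 24 weeks.
No other chain overtakes it, so the finish is 24 weeks.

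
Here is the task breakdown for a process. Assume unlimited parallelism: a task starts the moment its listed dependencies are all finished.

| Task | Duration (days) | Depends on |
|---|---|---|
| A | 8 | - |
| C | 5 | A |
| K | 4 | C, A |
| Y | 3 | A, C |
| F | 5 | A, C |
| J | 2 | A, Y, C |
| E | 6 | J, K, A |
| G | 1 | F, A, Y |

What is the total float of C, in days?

A→C→Y→J→E = 8+5+3+2+6 = 24 sets the makespan at 24 days.
The longest chain containing C totals 24 days.
So C can slip 13 − 13 = 0 days.

0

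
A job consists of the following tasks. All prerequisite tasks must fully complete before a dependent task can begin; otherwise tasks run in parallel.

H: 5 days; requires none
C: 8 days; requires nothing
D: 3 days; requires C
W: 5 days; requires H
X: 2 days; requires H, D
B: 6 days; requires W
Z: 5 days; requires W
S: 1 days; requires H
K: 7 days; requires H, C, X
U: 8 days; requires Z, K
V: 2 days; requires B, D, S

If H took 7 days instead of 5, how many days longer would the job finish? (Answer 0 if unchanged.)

Baseline: C→D→X→K→U = 8+3+2+7+8 = 28 → 28 days.
The longest path through H is only 23 days, so H has float 5.
No other chain overtakes it, so the finish is 28 days.
Change in finish: 28 − 28 = +0 days.

0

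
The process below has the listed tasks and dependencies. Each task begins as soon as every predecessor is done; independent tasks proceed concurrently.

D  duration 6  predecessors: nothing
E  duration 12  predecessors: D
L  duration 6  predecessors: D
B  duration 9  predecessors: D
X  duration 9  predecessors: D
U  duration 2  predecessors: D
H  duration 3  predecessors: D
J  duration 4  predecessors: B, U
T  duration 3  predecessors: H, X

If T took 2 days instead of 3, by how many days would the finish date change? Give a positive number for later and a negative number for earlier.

0

Baseline: D→B→J = 6+9+4 = 19 → 19 days.
The longest path through T is only 18 days, so T has float 1.
That remains the longest chain; total 19 days.
Change in finish: 19 − 19 = +0 days.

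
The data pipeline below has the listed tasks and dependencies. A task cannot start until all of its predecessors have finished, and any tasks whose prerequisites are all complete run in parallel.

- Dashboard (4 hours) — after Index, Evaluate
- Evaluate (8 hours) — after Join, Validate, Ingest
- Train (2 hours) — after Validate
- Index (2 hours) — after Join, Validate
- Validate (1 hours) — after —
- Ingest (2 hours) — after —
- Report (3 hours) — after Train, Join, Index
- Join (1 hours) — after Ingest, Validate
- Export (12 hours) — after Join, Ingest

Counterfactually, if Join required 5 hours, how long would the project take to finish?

Baseline: Ingest→Join→Evaluate→Dashboard = 2+1+8+4 = 15 → 15 hours.
Since Join is critical, the +4 change carries straight to that chain (now 19 hours).
The critical path is still Ingest→Join→Evaluate→Dashboard; finish is now 19 hours.

19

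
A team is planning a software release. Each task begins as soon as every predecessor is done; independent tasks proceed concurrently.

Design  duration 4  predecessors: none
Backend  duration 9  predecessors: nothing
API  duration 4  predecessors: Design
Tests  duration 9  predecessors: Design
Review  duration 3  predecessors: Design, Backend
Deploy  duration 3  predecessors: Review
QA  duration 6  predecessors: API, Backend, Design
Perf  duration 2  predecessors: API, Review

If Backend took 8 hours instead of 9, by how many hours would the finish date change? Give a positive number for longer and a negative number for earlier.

-1

Baseline: Backend→Review→Deploy = 9+3+3 = 15 → 15 hours.
Backend lies on that path, so at 8 hours the path becomes 14 hours.
Now Design→API→QA = 4+4+6 = 14 is longest, so the finish becomes 14 hours.
Change in finish: 14 − 15 = -1 hours.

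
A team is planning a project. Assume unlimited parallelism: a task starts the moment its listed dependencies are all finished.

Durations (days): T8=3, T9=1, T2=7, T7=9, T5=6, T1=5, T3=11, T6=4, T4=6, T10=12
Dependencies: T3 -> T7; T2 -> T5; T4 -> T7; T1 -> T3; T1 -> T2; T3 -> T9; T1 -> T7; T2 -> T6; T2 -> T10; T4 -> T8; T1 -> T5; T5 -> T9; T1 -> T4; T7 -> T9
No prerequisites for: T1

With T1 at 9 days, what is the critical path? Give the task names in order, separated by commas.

As given, the longest chain is T1→T3→T7→T9 = 5+11+9+1 = 26, so the finish is 26 days.
Since T1 is critical, the +4 change carries straight to that chain (now 30 days).
The critical path is still T1→T3→T7→T9; finish is now 30 days.

T1, T3, T7, T9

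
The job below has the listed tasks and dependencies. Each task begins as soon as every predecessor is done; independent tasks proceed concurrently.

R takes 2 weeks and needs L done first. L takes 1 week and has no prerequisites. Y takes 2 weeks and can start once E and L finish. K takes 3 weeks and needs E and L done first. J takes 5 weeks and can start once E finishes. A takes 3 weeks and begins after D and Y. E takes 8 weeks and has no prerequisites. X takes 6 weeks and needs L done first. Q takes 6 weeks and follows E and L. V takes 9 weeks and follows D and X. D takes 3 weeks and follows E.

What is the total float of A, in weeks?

6

The longest chain is E→D→V = 8+3+9 = 20; overall finish 20 weeks.
A finishes as early as 14 and must finish by 20.
Float = 20 − 14 = 6.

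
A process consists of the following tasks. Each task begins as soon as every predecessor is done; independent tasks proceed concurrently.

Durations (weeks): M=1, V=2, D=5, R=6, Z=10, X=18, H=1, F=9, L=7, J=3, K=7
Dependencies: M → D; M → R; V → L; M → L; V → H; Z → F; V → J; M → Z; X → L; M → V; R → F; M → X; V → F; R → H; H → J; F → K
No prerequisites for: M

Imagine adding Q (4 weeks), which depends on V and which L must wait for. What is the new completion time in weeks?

27

Originally the schedule takes 27 weeks.
With Q inserted, L now waits for max(X, V, M, Q).
New critical path: M→Z→F→K = 1+10+9+7 = 27 ⇒ 27 weeks.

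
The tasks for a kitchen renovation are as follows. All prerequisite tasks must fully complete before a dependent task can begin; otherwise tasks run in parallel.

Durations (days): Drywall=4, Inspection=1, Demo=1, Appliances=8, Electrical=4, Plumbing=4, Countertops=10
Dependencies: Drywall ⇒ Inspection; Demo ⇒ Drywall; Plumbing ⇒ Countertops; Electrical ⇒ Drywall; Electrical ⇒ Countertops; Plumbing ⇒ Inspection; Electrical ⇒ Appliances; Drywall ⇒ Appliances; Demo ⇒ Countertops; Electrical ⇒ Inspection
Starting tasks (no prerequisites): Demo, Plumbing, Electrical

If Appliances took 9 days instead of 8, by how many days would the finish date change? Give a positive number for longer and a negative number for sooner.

As given, the longest chain is Electrical→Drywall→Appliances = 4+4+8 = 16, so the finish is 16 days.
Appliances is on the critical path; changing it to 9 makes that path 17 days.
No other chain overtakes it, so the finish is 17 days.
Change in finish: 17 − 16 = +1 days.

1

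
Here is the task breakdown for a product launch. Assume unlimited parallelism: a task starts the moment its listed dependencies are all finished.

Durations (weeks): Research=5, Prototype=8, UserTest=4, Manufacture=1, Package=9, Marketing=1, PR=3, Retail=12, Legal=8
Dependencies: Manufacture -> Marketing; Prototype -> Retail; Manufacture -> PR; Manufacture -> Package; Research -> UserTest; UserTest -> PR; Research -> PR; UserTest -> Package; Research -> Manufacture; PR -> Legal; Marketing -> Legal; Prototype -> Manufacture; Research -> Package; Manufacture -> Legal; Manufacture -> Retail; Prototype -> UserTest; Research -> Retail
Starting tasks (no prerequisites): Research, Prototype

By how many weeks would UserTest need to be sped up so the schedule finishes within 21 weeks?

Current finish: 23 weeks; target: 21.
UserTest is on every critical path, so each week cut from UserTest cuts the finish by one (this holds down to a finish of 21).
Need 23 − 21 = 2 weeks off UserTest → UserTest becomes 2 weeks, finish becomes 21.

2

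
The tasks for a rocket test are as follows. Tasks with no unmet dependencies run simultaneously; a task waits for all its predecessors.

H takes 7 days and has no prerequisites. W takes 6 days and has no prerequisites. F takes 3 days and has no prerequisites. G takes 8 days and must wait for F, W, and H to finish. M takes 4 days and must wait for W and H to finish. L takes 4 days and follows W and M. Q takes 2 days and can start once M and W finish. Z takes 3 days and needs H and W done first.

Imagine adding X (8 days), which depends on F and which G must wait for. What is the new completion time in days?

19

Originally the rocket test takes 15 days.
With X inserted, G now waits for max(F, W, H, X).
New critical path: F→X→G = 3+8+8 = 19 ⇒ 19 days.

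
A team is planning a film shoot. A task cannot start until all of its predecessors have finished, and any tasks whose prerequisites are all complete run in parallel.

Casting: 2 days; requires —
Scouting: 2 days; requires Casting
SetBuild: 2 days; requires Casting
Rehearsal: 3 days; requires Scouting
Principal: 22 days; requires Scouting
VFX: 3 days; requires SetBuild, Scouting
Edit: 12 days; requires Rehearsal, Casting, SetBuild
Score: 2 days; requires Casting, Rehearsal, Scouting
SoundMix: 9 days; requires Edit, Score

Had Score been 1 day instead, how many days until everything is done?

28

The binding path is Casting→Scouting→Rehearsal→Edit→SoundMix = 2+2+3+12+9 = 28; finish at 28 days.
Score has 10 days of float (longest path through it is 18).
No other chain overtakes it, so the finish is 28 days.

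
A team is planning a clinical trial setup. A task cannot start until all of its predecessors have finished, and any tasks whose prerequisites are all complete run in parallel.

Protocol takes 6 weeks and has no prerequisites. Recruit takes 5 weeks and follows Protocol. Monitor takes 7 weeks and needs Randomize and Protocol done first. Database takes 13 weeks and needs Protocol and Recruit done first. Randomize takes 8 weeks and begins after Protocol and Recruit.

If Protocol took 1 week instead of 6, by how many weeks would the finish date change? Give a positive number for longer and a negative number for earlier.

The binding path is Protocol→Recruit→Randomize→Monitor = 6+5+8+7 = 26; finish at 26 weeks.
Protocol lies on that path, so at 1 week the path becomes 21 weeks.
No other chain overtakes it, so the finish is 21 weeks.
Change in finish: 21 − 26 = -5 weeks.

-5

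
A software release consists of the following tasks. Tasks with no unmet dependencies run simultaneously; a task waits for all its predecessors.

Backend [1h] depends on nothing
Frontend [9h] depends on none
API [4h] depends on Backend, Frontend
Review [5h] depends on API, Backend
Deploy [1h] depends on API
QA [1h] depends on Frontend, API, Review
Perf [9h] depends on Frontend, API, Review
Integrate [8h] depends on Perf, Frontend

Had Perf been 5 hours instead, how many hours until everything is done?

31

Critical path before the change: Frontend→API→Review→Perf→Integrate = 9+4+5+9+8 = 35 giving 35 hours.
Perf lies on that path, so at 5 hours the path becomes 31 hours.
That remains the longest chain; total 31 hours.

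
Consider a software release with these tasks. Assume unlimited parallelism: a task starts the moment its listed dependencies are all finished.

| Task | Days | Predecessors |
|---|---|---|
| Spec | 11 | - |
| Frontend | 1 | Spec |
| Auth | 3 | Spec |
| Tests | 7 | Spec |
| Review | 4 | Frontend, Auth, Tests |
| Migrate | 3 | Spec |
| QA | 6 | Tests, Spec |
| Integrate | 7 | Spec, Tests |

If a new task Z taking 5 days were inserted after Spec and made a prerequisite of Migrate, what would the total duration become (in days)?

25

Originally the schedule takes 25 days.
With Z inserted, Migrate now waits for max(Spec, Z).
New critical path: Spec→Tests→Integrate = 11+7+7 = 25 ⇒ 25 days.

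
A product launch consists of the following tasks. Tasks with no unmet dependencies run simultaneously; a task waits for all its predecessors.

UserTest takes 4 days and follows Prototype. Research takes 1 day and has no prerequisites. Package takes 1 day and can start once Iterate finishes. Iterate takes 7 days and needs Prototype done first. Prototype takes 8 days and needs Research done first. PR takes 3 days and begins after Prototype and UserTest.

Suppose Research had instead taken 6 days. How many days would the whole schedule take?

22

As given, the longest chain is Research→Prototype→Iterate→Package = 1+8+7+1 = 17, so the finish is 17 days.
Since Research is critical, the +5 change carries straight to that chain (now 22 days).
No other chain overtakes it, so the finish is 22 days.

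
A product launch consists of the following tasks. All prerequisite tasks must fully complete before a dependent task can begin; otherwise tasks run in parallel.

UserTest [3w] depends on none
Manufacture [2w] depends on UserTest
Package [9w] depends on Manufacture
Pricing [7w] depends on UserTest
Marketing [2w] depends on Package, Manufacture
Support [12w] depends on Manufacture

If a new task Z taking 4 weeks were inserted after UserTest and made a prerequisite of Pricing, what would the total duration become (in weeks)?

Originally the plan takes 17 weeks.
With Z inserted, Pricing now waits for max(UserTest, Z).
New critical path: UserTest→Manufacture→Support = 3+2+12 = 17 ⇒ 17 weeks.

17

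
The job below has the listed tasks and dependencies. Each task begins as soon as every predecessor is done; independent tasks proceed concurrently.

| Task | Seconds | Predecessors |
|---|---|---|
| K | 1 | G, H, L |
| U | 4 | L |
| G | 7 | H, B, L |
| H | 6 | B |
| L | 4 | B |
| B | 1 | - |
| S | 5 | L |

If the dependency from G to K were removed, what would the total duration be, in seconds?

14

Before: longest chain B→H→G→K = 1+6+7+1 = 15, finish 15.
Without G→K, K's earliest start moves from 14 to 7.
New critical path: B→H→G = 1+6+7 = 14 ⇒ 14 seconds.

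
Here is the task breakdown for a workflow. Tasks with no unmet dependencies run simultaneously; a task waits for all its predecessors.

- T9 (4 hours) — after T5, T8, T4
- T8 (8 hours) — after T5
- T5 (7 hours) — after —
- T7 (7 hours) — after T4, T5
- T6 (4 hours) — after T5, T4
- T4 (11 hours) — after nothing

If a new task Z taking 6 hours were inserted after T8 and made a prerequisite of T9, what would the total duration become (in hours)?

25

Originally the plan takes 19 hours.
With Z inserted, T9 now waits for max(T5, T8, T4, Z).
New critical path: T5→T8→Z→T9 = 7+8+6+4 = 25 ⇒ 25 hours.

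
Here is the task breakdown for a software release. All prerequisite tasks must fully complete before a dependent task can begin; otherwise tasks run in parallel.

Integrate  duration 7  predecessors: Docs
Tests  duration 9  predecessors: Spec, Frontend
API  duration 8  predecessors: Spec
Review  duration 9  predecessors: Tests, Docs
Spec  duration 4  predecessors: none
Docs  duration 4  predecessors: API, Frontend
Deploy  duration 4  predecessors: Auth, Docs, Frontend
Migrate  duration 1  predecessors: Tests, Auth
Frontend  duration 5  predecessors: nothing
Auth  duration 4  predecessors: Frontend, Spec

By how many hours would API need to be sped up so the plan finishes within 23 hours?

2

Current finish: 25 hours; target: 23.
API is on every critical path, so each hour cut from API cuts the finish by one (this holds down to a finish of 23).
Need 25 − 23 = 2 hours off API → API becomes 6 hours, finish becomes 23.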